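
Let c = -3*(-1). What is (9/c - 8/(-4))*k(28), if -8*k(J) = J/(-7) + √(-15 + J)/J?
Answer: 5/2 - 5*√13/224 ≈ 2.4195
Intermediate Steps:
c = 3
k(J) = J/56 - √(-15 + J)/(8*J) (k(J) = -(J/(-7) + √(-15 + J)/J)/8 = -(J*(-⅐) + √(-15 + J)/J)/8 = -(-J/7 + √(-15 + J)/J)/8 = J/56 - √(-15 + J)/(8*J))
(9/c - 8/(-4))*k(28) = (9/3 - 8/(-4))*((1/56)*28 - ⅛*√(-15 + 28)/28) = (9*(⅓) - 8*(-¼))*(½ - ⅛*1/28*√13) = (3 + 2)*(½ - √13/224) = 5*(½ - √13/224) = 5/2 - 5*√13/224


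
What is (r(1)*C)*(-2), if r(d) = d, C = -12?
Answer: 24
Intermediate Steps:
(r(1)*C)*(-2) = (1*(-12))*(-2) = -12*(-2) = 24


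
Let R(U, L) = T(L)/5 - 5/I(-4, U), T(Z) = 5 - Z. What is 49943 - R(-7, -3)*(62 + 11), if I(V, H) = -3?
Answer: 745568/15 ≈ 49705.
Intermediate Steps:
R(U, L) = 8/3 - L/5 (R(U, L) = (5 - L)/5 - 5/(-3) = (5 - L)*(1/5) - 5*(-1/3) = (1 - L/5) + 5/3 = 8/3 - L/5)
49943 - R(-7, -3)*(62 + 11) = 49943 - (8/3 - 1/5*(-3))*(62 + 11) = 49943 - (8/3 + 3/5)*73 = 49943 - 49*73/15 = 49943 - 1*3577/15 = 49943 - 3577/15 = 745568/15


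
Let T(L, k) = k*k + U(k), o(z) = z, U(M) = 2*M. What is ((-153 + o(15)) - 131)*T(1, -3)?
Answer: -807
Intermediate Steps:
T(L, k) = k**2 + 2*k (T(L, k) = k*k + 2*k = k**2 + 2*k)
((-153 + o(15)) - 131)*T(1, -3) = ((-153 + 15) - 131)*(-3*(2 - 3)) = (-138 - 131)*(-3*(-1)) = -269*3 = -807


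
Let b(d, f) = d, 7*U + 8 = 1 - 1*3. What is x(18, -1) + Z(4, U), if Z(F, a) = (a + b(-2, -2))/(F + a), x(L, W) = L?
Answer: 50/3 ≈ 16.667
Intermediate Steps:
U = -10/7 (U = -8/7 + (1 - 1*3)/7 = -8/7 + (1 - 3)/7 = -8/7 + (⅐)*(-2) = -8/7 - 2/7 = -10/7 ≈ -1.4286)
Z(F, a) = (-2 + a)/(F + a) (Z(F, a) = (a - 2)/(F + a) = (-2 + a)/(F + a))
x(18, -1) + Z(4, U) = 18 + (-2 - 10/7)/(4 - 10/7) = 18 - 24/7/(18/7) = 18 + (7/18)*(-24/7) = 18 - 4/3 = 50/3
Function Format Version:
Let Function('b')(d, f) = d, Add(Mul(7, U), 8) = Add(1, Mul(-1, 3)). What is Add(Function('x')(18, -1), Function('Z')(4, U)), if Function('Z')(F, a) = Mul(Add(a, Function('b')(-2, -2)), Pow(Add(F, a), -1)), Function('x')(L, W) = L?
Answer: Rational(50, 3) ≈ 16.667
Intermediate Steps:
U = Rational(-10, 7) (U = Add(Rational(-8, 7), Mul(Rational(1, 7), Add(1, Mul(-1, 3)))) = Add(Rational(-8, 7), Mul(Rational(1, 7), Add(1, -3))) = Add(Rational(-8, 7), Mul(Rational(1, 7), -2)) = Add(Rational(-8, 7), Rational(-2, 7)) = Rational(-10, 7) ≈ -1.4286)
Function('Z')(F, a) = Mul(Pow(Add(F, a), -1), Add(-2, a)) (Function('Z')(F, a) = Mul(Add(a, -2), Pow(Add(F, a), -1)) = Mul(Add(-2, a), Pow(Add(F, a), -1)) = Mul(Pow(Add(F, a), -1), Add(-2, a)))
Add(Function('x')(18, -1), Function('Z')(4, U)) = Add(18, Mul(Pow(Add(4, Rational(-10, 7)), -1), Add(-2, Rational(-10, 7)))) = Add(18, Mul(Pow(Rational(18, 7), -1), Rational(-24, 7))) = Add(18, Mul(Rational(7, 18), Rational(-24, 7))) = Add(18, Rational(-4, 3)) = Rational(50, 3)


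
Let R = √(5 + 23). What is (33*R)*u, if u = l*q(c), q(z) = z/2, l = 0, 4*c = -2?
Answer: 0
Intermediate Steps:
c = -½ (c = (¼)*(-2) = -½ ≈ -0.50000)
R = 2*√7 (R = √28 = 2*√7 ≈ 5.2915)
q(z) = z/2 (q(z) = z*(½) = z/2)
u = 0 (u = 0*((½)*(-½)) = 0*(-¼) = 0)
(33*R)*u = (33*(2*√7))*0 = (66*√7)*0 = 0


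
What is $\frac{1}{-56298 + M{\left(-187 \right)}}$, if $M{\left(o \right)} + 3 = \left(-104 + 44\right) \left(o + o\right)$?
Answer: $- \frac{1}{33861} \approx -2.9533 \cdot 10^{-5}$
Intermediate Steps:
$M{\left(o \right)} = -3 - 120 o$ ($M{\left(o \right)} = -3 + \left(-104 + 44\right) \left(o + o\right) = -3 - 60 \cdot 2 o = -3 - 120 o$)
$\frac{1}{-56298 + M{\left(-187 \right)}} = \frac{1}{-56298 - -22437} = \frac{1}{-56298 + \left(-3 + 22440\right)} = \frac{1}{-56298 + 22437} = \frac{1}{-33861} = - \frac{1}{33861}$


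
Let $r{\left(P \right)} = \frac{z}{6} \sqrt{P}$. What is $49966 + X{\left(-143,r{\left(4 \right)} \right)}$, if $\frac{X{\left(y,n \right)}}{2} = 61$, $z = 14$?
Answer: $50088$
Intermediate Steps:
$r{\left(P \right)} = \frac{7 \sqrt{P}}{3}$ ($r{\left(P \right)} = \frac{14}{6} \sqrt{P} = 14 \cdot \frac{1}{6} \sqrt{P} = \frac{7 \sqrt{P}}{3}$)
$X{\left(y,n \right)} = 122$ ($X{\left(y,n \right)} = 2 \cdot 61 = 122$)
$49966 + X{\left(-143,r{\left(4 \right)} \right)} = 49966 + 122 = 50088$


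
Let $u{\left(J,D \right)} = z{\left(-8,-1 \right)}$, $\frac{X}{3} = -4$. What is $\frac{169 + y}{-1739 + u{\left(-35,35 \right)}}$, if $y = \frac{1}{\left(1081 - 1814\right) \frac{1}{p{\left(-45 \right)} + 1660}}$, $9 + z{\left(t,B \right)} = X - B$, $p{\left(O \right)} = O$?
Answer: $- \frac{122262}{1289347} \approx -0.094825$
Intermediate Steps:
$X = -12$ ($X = 3 \left(-4\right) = -12$)
$z{\left(t,B \right)} = -21 - B$ ($z{\left(t,B \right)} = -9 - \left(12 + B\right) = -21 - B$)
$u{\left(J,D \right)} = -20$ ($u{\left(J,D \right)} = -21 - -1 = -21 + 1 = -20$)
$y = - \frac{1615}{733}$ ($y = \frac{1}{\left(1081 - 1814\right) \frac{1}{-45 + 1660}} = \frac{1}{\left(-733\right) \frac{1}{1615}} = \frac{1}{- \frac{733}{1615}} = - \frac{1615}{733} \approx -2.2033$)
$\frac{169 + y}{-1739 + u{\left(-35,35 \right)}} = \frac{169 - \frac{1615}{733}}{-1739 - 20} = \frac{122262}{733 \left(-1759\right)} = \frac{122262}{733} \left(- \frac{1}{1759}\right) = - \frac{122262}{1289347}$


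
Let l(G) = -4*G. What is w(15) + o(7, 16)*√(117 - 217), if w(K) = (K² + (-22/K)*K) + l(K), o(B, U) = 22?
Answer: 143 + 220*I ≈ 143.0 + 220.0*I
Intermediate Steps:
w(K) = -22 + K² - 4*K (w(K) = (K² + (-22/K)*K) - 4*K = (K² - 22) - 4*K = (-22 + K²) - 4*K = -22 + K² - 4*K)
w(15) + o(7, 16)*√(117 - 217) = (-22 + 15² - 4*15) + 22*√(117 - 217) = (-22 + 225 - 60) + 22*√(-100) = 143 + 22*(10*I) = 143 + 220*I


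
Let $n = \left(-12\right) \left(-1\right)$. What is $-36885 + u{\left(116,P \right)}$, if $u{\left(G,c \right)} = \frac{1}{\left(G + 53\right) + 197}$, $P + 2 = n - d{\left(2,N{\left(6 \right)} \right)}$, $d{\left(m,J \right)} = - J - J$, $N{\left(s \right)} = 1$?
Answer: $- \frac{13499909}{366} \approx -36885.0$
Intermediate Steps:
$d{\left(m,J \right)} = - 2 J$
$n = 12$
$P = 12$ ($P = -2 + \left(12 - \left(-2\right) 1\right) = -2 + \left(12 - -2\right) = -2 + \left(12 + 2\right) = -2 + 14 = 12$)
$u{\left(G,c \right)} = \frac{1}{250 + G}$ ($u{\left(G,c \right)} = \frac{1}{\left(53 + G\right) + 197} = \frac{1}{250 + G}$)
$-36885 + u{\left(116,P \right)} = -36885 + \frac{1}{250 + 116} = -36885 + \frac{1}{366} = - \frac{13499909}{366}$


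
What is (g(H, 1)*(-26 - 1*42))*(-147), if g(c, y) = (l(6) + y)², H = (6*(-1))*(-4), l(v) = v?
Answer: 489804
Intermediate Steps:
H = 24 (H = -6*(-4) = 24)
g(c, y) = (6 + y)²
(g(H, 1)*(-26 - 1*42))*(-147) = ((6 + 1)²*(-26 - 1*42))*(-147) = (7²*(-26 - 42))*(-147) = (49*(-68))*(-147) = -3332*(-147) = 489804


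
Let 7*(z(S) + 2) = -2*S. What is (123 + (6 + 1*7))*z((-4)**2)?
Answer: -6256/7 ≈ -893.71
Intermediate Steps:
z(S) = -2 - 2*S/7 (z(S) = -2 + (-2*S)/7 = -2 - 2*S/7)
(123 + (6 + 1*7))*z((-4)**2) = (123 + (6 + 1*7))*(-2 - 2/7*(-4)**2) = (123 + (6 + 7))*(-2 - 2/7*16) = (123 + 13)*(-2 - 32/7) = 136*(-46/7) = -6256/7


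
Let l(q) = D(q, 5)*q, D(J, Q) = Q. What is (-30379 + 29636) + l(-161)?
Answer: -1548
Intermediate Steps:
l(q) = 5*q
(-30379 + 29636) + l(-161) = (-30379 + 29636) + 5*(-161) = -743 - 805 = -1548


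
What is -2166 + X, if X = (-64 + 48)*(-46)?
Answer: -1430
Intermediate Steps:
X = 736 (X = -16*(-46) = 736)
-2166 + X = -2166 + 736 = -1430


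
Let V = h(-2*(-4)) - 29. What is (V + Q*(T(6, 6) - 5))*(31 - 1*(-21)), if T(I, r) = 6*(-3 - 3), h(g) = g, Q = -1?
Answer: 1040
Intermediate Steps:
T(I, r) = -36 (T(I, r) = 6*(-6) = -36)
V = -21 (V = -2*(-4) - 29 = 8 - 29 = -21)
(V + Q*(T(6, 6) - 5))*(31 - 1*(-21)) = (-21 - (-36 - 5))*(31 - 1*(-21)) = (-21 - 1*(-41))*(31 + 21) = (-21 + 41)*52 = 20*52 = 1040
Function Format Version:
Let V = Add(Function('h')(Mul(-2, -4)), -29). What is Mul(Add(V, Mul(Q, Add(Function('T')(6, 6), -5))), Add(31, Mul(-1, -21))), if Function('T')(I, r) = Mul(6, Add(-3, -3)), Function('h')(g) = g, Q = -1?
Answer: 1040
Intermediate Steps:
Function('T')(I, r) = -36 (Function('T')(I, r) = Mul(6, -6) = -36)
V = -21 (V = Add(Mul(-2, -4), -29) = Add(8, -29) = -21)
Mul(Add(V, Mul(Q, Add(Function('T')(6, 6), -5))), Add(31, Mul(-1, -21))) = Mul(Add(-21, Mul(-1, Add(-36, -5))), Add(31, Mul(-1, -21))) = Mul(Add(-21, Mul(-1, -41)), Add(31, 21)) = Mul(Add(-21, 41), 52) = Mul(20, 52) = 1040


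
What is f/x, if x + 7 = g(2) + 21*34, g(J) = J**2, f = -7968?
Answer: -2656/237 ≈ -11.207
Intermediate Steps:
x = 711 (x = -7 + (2**2 + 21*34) = -7 + (4 + 714) = -7 + 718 = 711)
f/x = -7968/711 = -7968*1/711 = -2656/237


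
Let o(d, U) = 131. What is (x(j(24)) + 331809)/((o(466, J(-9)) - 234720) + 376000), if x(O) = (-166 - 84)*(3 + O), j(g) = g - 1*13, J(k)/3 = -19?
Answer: 328309/141411 ≈ 2.3217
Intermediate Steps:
J(k) = -57 (J(k) = 3*(-19) = -57)
j(g) = -13 + g (j(g) = g - 13 = -13 + g)
x(O) = -750 - 250*O (x(O) = -250*(3 + O) = -750 - 250*O)
(x(j(24)) + 331809)/((o(466, J(-9)) - 234720) + 376000) = ((-750 - 250*(-13 + 24)) + 331809)/((131 - 234720) + 376000) = ((-750 - 250*11) + 331809)/(-234589 + 376000) = ((-750 - 2750) + 331809)/141411 = (-3500 + 331809)*(1/141411) = 328309*(1/141411) = 328309/141411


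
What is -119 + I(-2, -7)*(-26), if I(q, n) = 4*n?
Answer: 609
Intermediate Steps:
-119 + I(-2, -7)*(-26) = -119 + (4*(-7))*(-26) = -119 - 28*(-26) = -119 + 728 = 609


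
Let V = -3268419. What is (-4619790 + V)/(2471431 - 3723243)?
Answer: 7888209/1251812 ≈ 6.3014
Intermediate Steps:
(-4619790 + V)/(2471431 - 3723243) = (-4619790 - 3268419)/(2471431 - 3723243) = -7888209/(-1251812) = -7888209*(-1/1251812) = 7888209/1251812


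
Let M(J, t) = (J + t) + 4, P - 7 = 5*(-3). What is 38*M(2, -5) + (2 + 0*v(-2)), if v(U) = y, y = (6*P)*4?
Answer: 40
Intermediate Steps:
P = -8 (P = 7 + 5*(-3) = 7 - 15 = -8)
M(J, t) = 4 + J + t
y = -192 (y = (6*(-8))*4 = -48*4 = -192)
v(U) = -192
38*M(2, -5) + (2 + 0*v(-2)) = 38*(4 + 2 - 5) + (2 + 0*(-192)) = 38*1 + (2 + 0) = 38 + 2 = 40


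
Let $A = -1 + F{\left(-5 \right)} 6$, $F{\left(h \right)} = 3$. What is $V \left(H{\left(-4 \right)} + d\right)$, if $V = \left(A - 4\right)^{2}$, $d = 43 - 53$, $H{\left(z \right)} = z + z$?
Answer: $-3042$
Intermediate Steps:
$H{\left(z \right)} = 2 z$
$d = -10$
$A = 17$ ($A = -1 + 3 \cdot 6 = -1 + 18 = 17$)
$V = 169$ ($V = \left(17 - 4\right)^{2} = 13^{2} = 169$)
$V \left(H{\left(-4 \right)} + d\right) = 169 \left(2 \left(-4\right) - 10\right) = 169 \left(-8 - 10\right) = 169 \left(-18\right) = -3042$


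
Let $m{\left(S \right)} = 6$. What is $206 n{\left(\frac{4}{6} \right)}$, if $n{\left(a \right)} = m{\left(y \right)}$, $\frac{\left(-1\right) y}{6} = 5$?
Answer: $1236$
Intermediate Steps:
$y = -30$ ($y = \left(-6\right) 5 = -30$)
$n{\left(a \right)} = 6$
$206 n{\left(\frac{4}{6} \right)} = 206 \cdot 6 = 1236$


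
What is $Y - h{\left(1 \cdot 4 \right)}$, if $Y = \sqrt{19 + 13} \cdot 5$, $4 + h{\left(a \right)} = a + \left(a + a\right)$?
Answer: $-8 + 20 \sqrt{2} \approx 20.284$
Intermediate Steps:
$h{\left(a \right)} = -4 + 3 a$ ($h{\left(a \right)} = -4 + \left(a + \left(a + a\right)\right) = -4 + \left(a + 2 a\right) = -4 + 3 a$)
$Y = 20 \sqrt{2}$ ($Y = \sqrt{32} \cdot 5 = 4 \sqrt{2} \cdot 5 = 20 \sqrt{2} \approx 28.284$)
$Y - h{\left(1 \cdot 4 \right)} = 20 \sqrt{2} - \left(-4 + 3 \cdot 1 \cdot 4\right) = 20 \sqrt{2} - \left(-4 + 3 \cdot 4\right) = 20 \sqrt{2} - \left(-4 + 12\right) = 20 \sqrt{2} - 8 = -8 + 20 \sqrt{2}$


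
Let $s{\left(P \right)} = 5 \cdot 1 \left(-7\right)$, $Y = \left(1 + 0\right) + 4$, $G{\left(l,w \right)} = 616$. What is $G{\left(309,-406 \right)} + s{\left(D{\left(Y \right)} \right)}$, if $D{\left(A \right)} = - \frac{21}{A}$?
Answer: $581$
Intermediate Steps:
$Y = 5$ ($Y = 1 + 4 = 5$)
$s{\left(P \right)} = -35$ ($s{\left(P \right)} = 5 \left(-7\right) = -35$)
$G{\left(309,-406 \right)} + s{\left(D{\left(Y \right)} \right)} = 616 - 35 = 581$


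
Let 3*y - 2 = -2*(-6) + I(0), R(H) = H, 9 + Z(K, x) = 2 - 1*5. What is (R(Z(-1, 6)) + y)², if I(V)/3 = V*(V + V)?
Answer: 484/9 ≈ 53.778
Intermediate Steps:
Z(K, x) = -12 (Z(K, x) = -9 + (2 - 1*5) = -9 + (2 - 5) = -9 - 3 = -12)
I(V) = 6*V² (I(V) = 3*(V*(V + V)) = 3*(V*(2*V)) = 3*(2*V²) = 6*V²)
y = 14/3 (y = ⅔ + (-2*(-6) + 6*0²)/3 = ⅔ + (12 + 6*0)/3 = ⅔ + (12 + 0)/3 = ⅔ + (⅓)*12 = ⅔ + 4 = 14/3 ≈ 4.6667)
(R(Z(-1, 6)) + y)² = (-12 + 14/3)² = (-22/3)² = 484/9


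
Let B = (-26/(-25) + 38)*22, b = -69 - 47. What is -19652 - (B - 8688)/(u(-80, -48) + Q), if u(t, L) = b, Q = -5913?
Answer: -2962243428/150725 ≈ -19653.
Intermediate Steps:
b = -116
u(t, L) = -116
B = 21472/25 (B = (-26*(-1/25) + 38)*22 = (26/25 + 38)*22 = (976/25)*22 = 21472/25 ≈ 858.88)
-19652 - (B - 8688)/(u(-80, -48) + Q) = -19652 - (21472/25 - 8688)/(-116 - 5913) = -19652 - (-195728)/(25*(-6029)) = -19652 - (-195728)*(-1)/(25*6029) = -19652 - 1*195728/150725 = -19652 - 195728/150725 = -2962243428/150725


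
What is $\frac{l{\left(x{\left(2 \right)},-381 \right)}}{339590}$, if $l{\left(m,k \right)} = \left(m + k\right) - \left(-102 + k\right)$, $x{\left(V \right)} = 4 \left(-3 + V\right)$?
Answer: $\frac{49}{169795} \approx 0.00028858$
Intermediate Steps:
$x{\left(V \right)} = -12 + 4 V$
$l{\left(m,k \right)} = 102 + m$ ($l{\left(m,k \right)} = \left(k + m\right) - \left(-102 + k\right) = 102 + m$)
$\frac{l{\left(x{\left(2 \right)},-381 \right)}}{339590} = \frac{102 + \left(-12 + 4 \cdot 2\right)}{339590} = \left(102 + \left(-12 + 8\right)\right) \frac{1}{339590} = \left(102 - 4\right) \frac{1}{339590} = 98 \cdot \frac{1}{339590} = \frac{49}{169795}$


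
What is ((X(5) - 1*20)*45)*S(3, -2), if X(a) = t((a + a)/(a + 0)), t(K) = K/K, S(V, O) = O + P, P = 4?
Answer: -1710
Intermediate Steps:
S(V, O) = 4 + O (S(V, O) = O + 4 = 4 + O)
t(K) = 1
X(a) = 1
((X(5) - 1*20)*45)*S(3, -2) = ((1 - 1*20)*45)*(4 - 2) = ((1 - 20)*45)*2 = -19*45*2 = -855*2 = -1710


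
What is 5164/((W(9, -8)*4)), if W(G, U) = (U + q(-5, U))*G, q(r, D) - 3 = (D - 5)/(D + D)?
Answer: -20656/603 ≈ -34.255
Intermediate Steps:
q(r, D) = 3 + (-5 + D)/(2*D) (q(r, D) = 3 + (D - 5)/(D + D) = 3 + (-5 + D)/((2*D)) = 3 + (-5 + D)*(1/(2*D)) = 3 + (-5 + D)/(2*D))
W(G, U) = G*(U + (-5 + 7*U)/(2*U)) (W(G, U) = (U + (-5 + 7*U)/(2*U))*G = G*(U + (-5 + 7*U)/(2*U)))
5164/((W(9, -8)*4)) = 5164/((((½)*9*(-5 + 2*(-8)² + 7*(-8))/(-8))*4)) = 5164/((((½)*9*(-⅛)*(-5 + 2*64 - 56))*4)) = 5164/((((½)*9*(-⅛)*(-5 + 128 - 56))*4)) = 5164/((((½)*9*(-⅛)*67)*4)) = 5164/((-603/16*4)) = 5164/(-603/4) = 5164*(-4/603) = -20656/603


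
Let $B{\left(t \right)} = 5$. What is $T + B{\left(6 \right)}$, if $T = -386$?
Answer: $-381$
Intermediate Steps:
$T + B{\left(6 \right)} = -386 + 5 = -381$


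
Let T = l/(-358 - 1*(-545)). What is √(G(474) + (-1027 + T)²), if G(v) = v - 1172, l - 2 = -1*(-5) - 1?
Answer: √36856105487/187 ≈ 1026.6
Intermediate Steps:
l = 6 (l = 2 + (-1*(-5) - 1) = 2 + (5 - 1) = 2 + 4 = 6)
G(v) = -1172 + v
T = 6/187 (T = 6/(-358 - 1*(-545)) = 6/(-358 + 545) = 6/187 ≈ 0.032086)
√(G(474) + (-1027 + T)²) = √((-1172 + 474) + (-1027 + 6/187)²) = √(-698 + (-192043/187)²) = √(-698 + 36880513849/34969) = √(36856105487/34969) = √36856105487/187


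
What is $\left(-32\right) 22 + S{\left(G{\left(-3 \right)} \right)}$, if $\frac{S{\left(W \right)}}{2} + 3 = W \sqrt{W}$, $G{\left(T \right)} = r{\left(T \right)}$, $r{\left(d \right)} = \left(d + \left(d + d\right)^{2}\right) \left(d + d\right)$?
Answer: $-710 - 1188 i \sqrt{22} \approx -710.0 - 5572.2 i$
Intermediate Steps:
$r{\left(d \right)} = 2 d \left(d + 4 d^{2}\right)$ ($r{\left(d \right)} = \left(d + \left(2 d\right)^{2}\right) 2 d = \left(d + 4 d^{2}\right) 2 d = 2 d \left(d + 4 d^{2}\right)$)
$G{\left(T \right)} = T^{2} \left(2 + 8 T\right)$
$S{\left(W \right)} = -6 + 2 W^{\frac{3}{2}}$ ($S{\left(W \right)} = -6 + 2 W \sqrt{W} = -6 + 2 W^{\frac{3}{2}}$)
$\left(-32\right) 22 + S{\left(G{\left(-3 \right)} \right)} = \left(-32\right) 22 - \left(6 - 2 \left(\left(-3\right)^{2} \left(2 + 8 \left(-3\right)\right)\right)^{\frac{3}{2}}\right) = -704 - \left(6 - 2 \left(9 \left(2 - 24\right)\right)^{\frac{3}{2}}\right) = -704 - \left(6 - 2 \left(9 \left(-22\right)\right)^{\frac{3}{2}}\right) = -704 - \left(6 - 2 \left(-198\right)^{\frac{3}{2}}\right) = -704 - \left(6 - 2 \left(- 594 i \sqrt{22}\right)\right) = -704 - \left(6 + 1188 i \sqrt{22}\right) = -710 - 1188 i \sqrt{22}$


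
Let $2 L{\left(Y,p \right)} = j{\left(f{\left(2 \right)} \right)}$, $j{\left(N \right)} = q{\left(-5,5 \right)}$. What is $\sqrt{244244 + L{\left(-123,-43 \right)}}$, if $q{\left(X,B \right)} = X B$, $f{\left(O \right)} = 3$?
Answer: $\frac{\sqrt{976926}}{2} \approx 494.2$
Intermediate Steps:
$q{\left(X,B \right)} = B X$
$j{\left(N \right)} = -25$ ($j{\left(N \right)} = 5 \left(-5\right) = -25$)
$L{\left(Y,p \right)} = - \frac{25}{2}$ ($L{\left(Y,p \right)} = \frac{1}{2} \left(-25\right) = - \frac{25}{2}$)
$\sqrt{244244 + L{\left(-123,-43 \right)}} = \sqrt{244244 - \frac{25}{2}} = \sqrt{\frac{488463}{2}} = \frac{\sqrt{976926}}{2}$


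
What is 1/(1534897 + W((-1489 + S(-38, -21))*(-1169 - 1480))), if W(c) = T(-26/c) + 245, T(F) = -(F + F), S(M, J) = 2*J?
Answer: 4055619/6225951062950 ≈ 6.5141e-7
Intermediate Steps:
T(F) = -2*F
W(c) = 245 + 52/c (W(c) = -(-52)/c + 245 = 52/c + 245 = 245 + 52/c)
1/(1534897 + W((-1489 + S(-38, -21))*(-1169 - 1480))) = 1/(1534897 + (245 + 52/(((-1489 + 2*(-21))*(-1169 - 1480))))) = 1/(1534897 + (245 + 52/(((-1489 - 42)*(-2649))))) = 1/(1534897 + (245 + 52/((-1531*(-2649))))) = 1/(1534897 + (245 + 52/4055619)) = 1/(1534897 + 993626707/4055619) = 1/(6225951062950/4055619) = 4055619/6225951062950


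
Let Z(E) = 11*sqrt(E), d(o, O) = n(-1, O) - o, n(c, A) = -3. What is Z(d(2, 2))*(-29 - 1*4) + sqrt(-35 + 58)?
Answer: sqrt(23) - 363*I*sqrt(5) ≈ 4.7958 - 811.69*I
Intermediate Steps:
d(o, O) = -3 - o
Z(d(2, 2))*(-29 - 1*4) + sqrt(-35 + 58) = (11*sqrt(-3 - 1*2))*(-29 - 1*4) + sqrt(-35 + 58) = (11*sqrt(-3 - 2))*(-29 - 4) + sqrt(23) = (11*sqrt(-5))*(-33) + sqrt(23) = (11*(I*sqrt(5)))*(-33) + sqrt(23) = (11*I*sqrt(5))*(-33) + sqrt(23) = -363*I*sqrt(5) + sqrt(23) = sqrt(23) - 363*I*sqrt(5)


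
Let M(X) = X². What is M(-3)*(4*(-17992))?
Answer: -647712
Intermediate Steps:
M(-3)*(4*(-17992)) = (-3)²*(4*(-17992)) = 9*(-71968) = -647712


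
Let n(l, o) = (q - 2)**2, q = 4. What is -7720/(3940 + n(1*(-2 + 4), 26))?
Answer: -965/493 ≈ -1.9574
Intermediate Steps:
n(l, o) = 4 (n(l, o) = (4 - 2)**2 = 2**2 = 4)
-7720/(3940 + n(1*(-2 + 4), 26)) = -7720/(3940 + 4) = -7720/3944 = -7720*1/3944 = -965/493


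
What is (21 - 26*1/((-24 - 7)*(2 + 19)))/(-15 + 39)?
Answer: 13697/15624 ≈ 0.87666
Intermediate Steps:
(21 - 26*1/((-24 - 7)*(2 + 19)))/(-15 + 39) = (21 - 26/(21*(-31)))/24 = (21 - 26/(-651))*(1/24) = (21 - 26*(-1/651))*(1/24) = (21 + 26/651)*(1/24) = (13697/651)*(1/24) = 13697/15624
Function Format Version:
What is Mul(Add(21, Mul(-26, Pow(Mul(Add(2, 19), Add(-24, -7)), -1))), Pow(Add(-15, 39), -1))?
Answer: Rational(13697, 15624) ≈ 0.87666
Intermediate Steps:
Mul(Add(21, Mul(-26, Pow(Mul(Add(2, 19), Add(-24, -7)), -1))), Pow(Add(-15, 39), -1)) = Mul(Add(21, Mul(-26, Pow(Mul(21, -31), -1))), Pow(24, -1)) = Mul(Add(21, Mul(-26, Pow(-651, -1))), Rational(1, 24)) = Mul(Add(21, Mul(-26, Rational(-1, 651))), Rational(1, 24)) = Mul(Add(21, Rational(26, 651)), Rational(1, 24)) = Mul(Rational(13697, 651), Rational(1, 24)) = Rational(13697, 15624)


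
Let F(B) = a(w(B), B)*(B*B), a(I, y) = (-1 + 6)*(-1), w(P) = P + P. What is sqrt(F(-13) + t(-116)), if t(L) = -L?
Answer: 27*I ≈ 27.0*I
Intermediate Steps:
w(P) = 2*P
a(I, y) = -5 (a(I, y) = 5*(-1) = -5)
F(B) = -5*B**2 (F(B) = -5*B*B = -5*B**2)
sqrt(F(-13) + t(-116)) = sqrt(-5*(-13)**2 - 1*(-116)) = sqrt(-5*169 + 116) = sqrt(-845 + 116) = sqrt(-729) = 27*I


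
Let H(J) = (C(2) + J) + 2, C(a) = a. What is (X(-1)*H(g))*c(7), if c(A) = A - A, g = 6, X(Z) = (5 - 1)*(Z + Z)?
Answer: 0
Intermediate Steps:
X(Z) = 8*Z (X(Z) = 4*(2*Z) = 8*Z)
c(A) = 0
H(J) = 4 + J (H(J) = (2 + J) + 2 = 4 + J)
(X(-1)*H(g))*c(7) = ((8*(-1))*(4 + 6))*0 = -8*10*0 = -80*0 = 0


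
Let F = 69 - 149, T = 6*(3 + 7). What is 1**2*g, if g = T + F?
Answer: -20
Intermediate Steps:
T = 60 (T = 6*10 = 60)
F = -80
g = -20 (g = 60 - 80 = -20)
1**2*g = 1**2*(-20) = 1*(-20) = -20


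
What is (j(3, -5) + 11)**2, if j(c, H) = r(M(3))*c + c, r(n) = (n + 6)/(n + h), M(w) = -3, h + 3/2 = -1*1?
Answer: 18496/121 ≈ 152.86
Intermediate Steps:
h = -5/2 (h = -3/2 - 1*1 = -3/2 - 1 = -5/2 ≈ -2.5000)
r(n) = (6 + n)/(-5/2 + n) (r(n) = (n + 6)/(n - 5/2) = (6 + n)/(-5/2 + n))
j(c, H) = 5*c/11 (j(c, H) = (2*(6 - 3)/(-5 + 2*(-3)))*c + c = (2*3/(-5 - 6))*c + c = (2*3/(-11))*c + c = (2*(-1/11)*3)*c + c = -6*c/11 + c = 5*c/11)
(j(3, -5) + 11)**2 = ((5/11)*3 + 11)**2 = (15/11 + 11)**2 = (136/11)**2 = 18496/121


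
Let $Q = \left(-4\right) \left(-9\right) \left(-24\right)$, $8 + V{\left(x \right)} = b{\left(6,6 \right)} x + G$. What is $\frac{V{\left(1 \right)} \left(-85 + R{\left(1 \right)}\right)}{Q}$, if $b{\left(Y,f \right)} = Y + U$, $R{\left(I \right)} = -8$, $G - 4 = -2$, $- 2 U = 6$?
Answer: $- \frac{31}{96} \approx -0.32292$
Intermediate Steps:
$U = -3$ ($U = \left(- \frac{1}{2}\right) 6 = -3$)
$G = 2$ ($G = 4 - 2 = 2$)
$b{\left(Y,f \right)} = -3 + Y$ ($b{\left(Y,f \right)} = Y - 3 = -3 + Y$)
$V{\left(x \right)} = -6 + 3 x$ ($V{\left(x \right)} = -8 + \left(\left(-3 + 6\right) x + 2\right) = -8 + \left(3 x + 2\right) = -8 + \left(2 + 3 x\right) = -6 + 3 x$)
$Q = -864$ ($Q = 36 \left(-24\right) = -864$)
$\frac{V{\left(1 \right)} \left(-85 + R{\left(1 \right)}\right)}{Q} = \frac{\left(-6 + 3 \cdot 1\right) \left(-85 - 8\right)}{-864} = \left(-6 + 3\right) \left(-93\right) \left(- \frac{1}{864}\right) = \left(-3\right) \left(-93\right) \left(- \frac{1}{864}\right) = 279 \left(- \frac{1}{864}\right) = - \frac{31}{96}$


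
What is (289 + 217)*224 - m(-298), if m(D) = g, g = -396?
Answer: 113740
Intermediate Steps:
m(D) = -396
(289 + 217)*224 - m(-298) = (289 + 217)*224 - 1*(-396) = 506*224 + 396 = 113344 + 396 = 113740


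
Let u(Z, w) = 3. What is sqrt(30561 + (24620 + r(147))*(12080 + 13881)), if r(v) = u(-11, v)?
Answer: 2*sqrt(159817066) ≈ 25284.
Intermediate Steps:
r(v) = 3
sqrt(30561 + (24620 + r(147))*(12080 + 13881)) = sqrt(30561 + (24620 + 3)*(12080 + 13881)) = sqrt(30561 + 24623*25961) = sqrt(30561 + 639237703) = sqrt(639268264) = 2*sqrt(159817066)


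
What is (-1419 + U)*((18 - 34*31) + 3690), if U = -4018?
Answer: -14429798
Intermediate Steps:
(-1419 + U)*((18 - 34*31) + 3690) = (-1419 - 4018)*((18 - 34*31) + 3690) = -5437*((18 - 1054) + 3690) = -5437*(-1036 + 3690) = -5437*2654 = -14429798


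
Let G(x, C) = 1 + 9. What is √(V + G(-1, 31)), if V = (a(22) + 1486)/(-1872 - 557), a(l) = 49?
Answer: √55271895/2429 ≈ 3.0607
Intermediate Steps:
V = -1535/2429 (V = (49 + 1486)/(-1872 - 557) = 1535/(-2429) = 1535*(-1/2429) = -1535/2429 ≈ -0.63195)
G(x, C) = 10
√(V + G(-1, 31)) = √(-1535/2429 + 10) = √(22755/2429) = √55271895/2429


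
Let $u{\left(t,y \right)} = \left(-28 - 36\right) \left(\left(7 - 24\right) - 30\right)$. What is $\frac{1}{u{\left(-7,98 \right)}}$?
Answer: $\frac{1}{3008} \approx 0.00033245$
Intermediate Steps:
$u{\left(t,y \right)} = 3008$ ($u{\left(t,y \right)} = - 64 \left(-17 - 30\right) = \left(-64\right) \left(-47\right) = 3008$)
$\frac{1}{u{\left(-7,98 \right)}} = \frac{1}{3008}$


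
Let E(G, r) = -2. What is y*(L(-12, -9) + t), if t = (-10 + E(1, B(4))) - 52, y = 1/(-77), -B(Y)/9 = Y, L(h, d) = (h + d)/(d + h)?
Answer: 9/11 ≈ 0.81818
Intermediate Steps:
L(h, d) = 1 (L(h, d) = (d + h)/(d + h) = 1)
B(Y) = -9*Y
y = -1/77 ≈ -0.012987
t = -64 (t = (-10 - 2) - 52 = -12 - 52 = -64)
y*(L(-12, -9) + t) = -(1 - 64)/77 = -1/77*(-63) = 9/11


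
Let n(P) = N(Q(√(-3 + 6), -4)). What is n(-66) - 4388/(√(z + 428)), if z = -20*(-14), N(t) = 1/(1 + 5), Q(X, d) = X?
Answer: ⅙ - 2194*√177/177 ≈ -164.74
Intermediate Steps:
N(t) = ⅙ (N(t) = 1/6 = ⅙)
z = 280
n(P) = ⅙
n(-66) - 4388/(√(z + 428)) = ⅙ - 4388/(√(280 + 428)) = ⅙ - 4388/(√708) = ⅙ - 4388/(2*√177) = ⅙ - 4388*√177/354 = ⅙ - 2194*√177/177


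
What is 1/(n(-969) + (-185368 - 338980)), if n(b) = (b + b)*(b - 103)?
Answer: 1/1553188 ≈ 6.4384e-7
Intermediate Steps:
n(b) = 2*b*(-103 + b) (n(b) = (2*b)*(-103 + b) = 2*b*(-103 + b))
1/(n(-969) + (-185368 - 338980)) = 1/(2*(-969)*(-103 - 969) + (-185368 - 338980)) = 1/(2*(-969)*(-1072) - 524348) = 1/(2077536 - 524348) = 1/1553188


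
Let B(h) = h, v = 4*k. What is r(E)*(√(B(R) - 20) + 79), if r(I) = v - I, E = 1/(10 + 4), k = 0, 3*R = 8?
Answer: -79/14 - I*√39/21 ≈ -5.6429 - 0.29738*I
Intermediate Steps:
R = 8/3 (R = (⅓)*8 = 8/3 ≈ 2.6667)
E = 1/14 ≈ 0.071429
v = 0 (v = 4*0 = 0)
r(I) = -I (r(I) = 0 - I = -I)
r(E)*(√(B(R) - 20) + 79) = (-1*1/14)*(√(8/3 - 20) + 79) = -(√(-52/3) + 79)/14 = -(2*I*√39/3 + 79)/14 = -(79 + 2*I*√39/3)/14 = -79/14 - I*√39/21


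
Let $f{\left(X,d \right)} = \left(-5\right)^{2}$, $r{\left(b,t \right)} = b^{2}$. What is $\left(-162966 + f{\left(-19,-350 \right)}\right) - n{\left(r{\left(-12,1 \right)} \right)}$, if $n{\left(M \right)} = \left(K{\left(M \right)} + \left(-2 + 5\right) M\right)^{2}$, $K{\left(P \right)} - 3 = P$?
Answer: $-498182$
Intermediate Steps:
$K{\left(P \right)} = 3 + P$
$f{\left(X,d \right)} = 25$
$n{\left(M \right)} = \left(3 + 4 M\right)^{2}$ ($n{\left(M \right)} = \left(\left(3 + M\right) + \left(-2 + 5\right) M\right)^{2} = \left(\left(3 + M\right) + 3 M\right)^{2} = \left(3 + 4 M\right)^{2}$)
$\left(-162966 + f{\left(-19,-350 \right)}\right) - n{\left(r{\left(-12,1 \right)} \right)} = \left(-162966 + 25\right) - \left(3 + 4 \left(-12\right)^{2}\right)^{2} = -162941 - \left(3 + 4 \cdot 144\right)^{2} = -162941 - \left(3 + 576\right)^{2} = -162941 - 579^{2} = -162941 - 335241 = -498182$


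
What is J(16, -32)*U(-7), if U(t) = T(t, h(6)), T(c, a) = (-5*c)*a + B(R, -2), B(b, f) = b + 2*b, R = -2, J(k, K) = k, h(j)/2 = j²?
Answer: 40224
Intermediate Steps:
h(j) = 2*j²
B(b, f) = 3*b
T(c, a) = -6 - 5*a*c (T(c, a) = (-5*c)*a + 3*(-2) = -5*a*c - 6 = -6 - 5*a*c)
U(t) = -6 - 360*t (U(t) = -6 - 5*2*6²*t = -6 - 5*2*36*t = -6 - 5*72*t = -6 - 360*t)
J(16, -32)*U(-7) = 16*(-6 - 360*(-7)) = 16*(-6 + 2520) = 16*2514 = 40224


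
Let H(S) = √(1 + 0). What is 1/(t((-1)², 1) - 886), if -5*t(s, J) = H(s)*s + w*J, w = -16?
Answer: -1/883 ≈ -0.0011325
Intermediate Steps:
H(S) = 1 (H(S) = √1 = 1)
t(s, J) = -s/5 + 16*J/5 (t(s, J) = -(1*s - 16*J)/5 = -(s - 16*J)/5 = -s/5 + 16*J/5)
1/(t((-1)², 1) - 886) = 1/((-⅕*(-1)² + (16/5)*1) - 886) = 1/((-⅕*1 + 16/5) - 886) = 1/((-⅕ + 16/5) - 886) = 1/(3 - 886) = 1/(-883) = -1/883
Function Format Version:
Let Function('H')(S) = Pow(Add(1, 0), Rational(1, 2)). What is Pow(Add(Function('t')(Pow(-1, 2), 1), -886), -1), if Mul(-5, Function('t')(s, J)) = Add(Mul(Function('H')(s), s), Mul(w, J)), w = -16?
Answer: Rational(-1, 883) ≈ -0.0011325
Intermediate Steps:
Function('H')(S) = 1 (Function('H')(S) = Pow(1, Rational(1, 2)) = 1)
Function('t')(s, J) = Add(Mul(Rational(-1, 5), s), Mul(Rational(16, 5), J)) (Function('t')(s, J) = Mul(Rational(-1, 5), Add(Mul(1, s), Mul(-16, J))) = Mul(Rational(-1, 5), Add(s, Mul(-16, J))) = Add(Mul(Rational(-1, 5), s), Mul(Rational(16, 5), J)))
Pow(Add(Function('t')(Pow(-1, 2), 1), -886), -1) = Pow(Add(Add(Mul(Rational(-1, 5), Pow(-1, 2)), Mul(Rational(16, 5), 1)), -886), -1) = Pow(Add(Add(Mul(Rational(-1, 5), 1), Rational(16, 5)), -886), -1) = Pow(Add(Add(Rational(-1, 5), Rational(16, 5)), -886), -1) = Pow(Add(3, -886), -1) = Pow(-883, -1) = Rational(-1, 883)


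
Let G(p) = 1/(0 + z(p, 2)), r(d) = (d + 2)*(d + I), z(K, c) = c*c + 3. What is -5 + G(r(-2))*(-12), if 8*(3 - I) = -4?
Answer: -47/7 ≈ -6.7143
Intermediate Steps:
I = 7/2 (I = 3 - ⅛*(-4) = 3 + ½ = 7/2 ≈ 3.5000)
z(K, c) = 3 + c² (z(K, c) = c² + 3 = 3 + c²)
r(d) = (2 + d)*(7/2 + d) (r(d) = (d + 2)*(d + 7/2) = (2 + d)*(7/2 + d))
G(p) = ⅐ (G(p) = 1/(0 + (3 + 2²)) = 1/(0 + (3 + 4)) = 1/(0 + 7) = 1/7 = ⅐)
-5 + G(r(-2))*(-12) = -5 + (⅐)*(-12) = -5 - 12/7 = -47/7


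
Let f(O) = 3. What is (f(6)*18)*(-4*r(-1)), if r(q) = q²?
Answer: -216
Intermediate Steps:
(f(6)*18)*(-4*r(-1)) = (3*18)*(-4*(-1)²) = 54*(-4*1) = 54*(-4) = -216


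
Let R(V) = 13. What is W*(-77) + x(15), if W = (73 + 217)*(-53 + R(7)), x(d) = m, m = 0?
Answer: 893200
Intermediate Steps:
x(d) = 0
W = -11600 (W = (73 + 217)*(-53 + 13) = 290*(-40) = -11600)
W*(-77) + x(15) = -11600*(-77) + 0 = 893200 + 0 = 893200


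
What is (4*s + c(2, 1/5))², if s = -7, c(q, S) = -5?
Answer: 1089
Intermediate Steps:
(4*s + c(2, 1/5))² = (4*(-7) - 5)² = (-28 - 5)² = (-33)² = 1089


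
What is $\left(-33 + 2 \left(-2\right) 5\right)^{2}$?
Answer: $2809$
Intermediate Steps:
$\left(-33 + 2 \left(-2\right) 5\right)^{2} = \left(-33 - 20\right)^{2} = \left(-53\right)^{2} = 2809$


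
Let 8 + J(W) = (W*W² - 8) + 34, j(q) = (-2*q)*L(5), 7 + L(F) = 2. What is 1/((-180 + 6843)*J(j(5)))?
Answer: 1/832994934 ≈ 1.2005e-9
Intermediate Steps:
L(F) = -5 (L(F) = -7 + 2 = -5)
j(q) = 10*q (j(q) = -2*q*(-5) = 10*q)
J(W) = 18 + W³ (J(W) = -8 + ((W*W² - 8) + 34) = -8 + ((W³ - 8) + 34) = -8 + ((-8 + W³) + 34) = -8 + (26 + W³) = 18 + W³)
1/((-180 + 6843)*J(j(5))) = 1/((-180 + 6843)*(18 + (10*5)³)) = 1/(6663*(18 + 50³)) = 1/(6663*(18 + 125000)) = (1/6663)/125018 = (1/6663)*(1/125018) = 1/832994934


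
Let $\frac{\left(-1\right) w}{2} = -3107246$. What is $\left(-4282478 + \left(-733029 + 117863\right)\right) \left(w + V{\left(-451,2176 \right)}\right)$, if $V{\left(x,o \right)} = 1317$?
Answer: $-30442819653996$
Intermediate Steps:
$w = 6214492$ ($w = \left(-2\right) \left(-3107246\right) = 6214492$)
$\left(-4282478 + \left(-733029 + 117863\right)\right) \left(w + V{\left(-451,2176 \right)}\right) = \left(-4282478 + \left(-733029 + 117863\right)\right) \left(6214492 + 1317\right) = \left(-4282478 - 615166\right) 6215809 = \left(-4897644\right) 6215809 = -30442819653996$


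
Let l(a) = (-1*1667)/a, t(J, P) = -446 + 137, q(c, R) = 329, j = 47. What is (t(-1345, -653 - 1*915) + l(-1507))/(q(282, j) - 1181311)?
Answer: 231998/889869937 ≈ 0.00026071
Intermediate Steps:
t(J, P) = -309
l(a) = -1667/a
(t(-1345, -653 - 1*915) + l(-1507))/(q(282, j) - 1181311) = (-309 - 1667/(-1507))/(329 - 1181311) = (-309 - 1667*(-1/1507))/(-1180982) = (-309 + 1667/1507)*(-1/1180982) = -463996/1507*(-1/1180982) = 231998/889869937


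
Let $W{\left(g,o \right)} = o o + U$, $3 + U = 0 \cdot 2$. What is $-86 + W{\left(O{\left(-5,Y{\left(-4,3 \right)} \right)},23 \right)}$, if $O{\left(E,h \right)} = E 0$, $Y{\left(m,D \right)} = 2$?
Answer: $440$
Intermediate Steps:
$U = -3$ ($U = -3 + 0 \cdot 2 = -3 + 0 = -3$)
$O{\left(E,h \right)} = 0$
$W{\left(g,o \right)} = -3 + o^{2}$ ($W{\left(g,o \right)} = o o - 3 = o^{2} - 3 = -3 + o^{2}$)
$-86 + W{\left(O{\left(-5,Y{\left(-4,3 \right)} \right)},23 \right)} = -86 - \left(3 - 23^{2}\right) = -86 + \left(-3 + 529\right) = -86 + 526 = 440$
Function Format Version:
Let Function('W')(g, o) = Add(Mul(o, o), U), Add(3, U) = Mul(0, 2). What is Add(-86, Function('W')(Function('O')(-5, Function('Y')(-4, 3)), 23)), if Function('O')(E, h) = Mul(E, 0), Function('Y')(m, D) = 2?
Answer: 440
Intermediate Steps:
U = -3 (U = Add(-3, Mul(0, 2)) = Add(-3, 0) = -3)
Function('O')(E, h) = 0
Function('W')(g, o) = Add(-3, Pow(o, 2)) (Function('W')(g, o) = Add(Mul(o, o), -3) = Add(Pow(o, 2), -3) = Add(-3, Pow(o, 2)))
Add(-86, Function('W')(Function('O')(-5, Function('Y')(-4, 3)), 23)) = Add(-86, Add(-3, Pow(23, 2))) = Add(-86, Add(-3, 529)) = Add(-86, 526) = 440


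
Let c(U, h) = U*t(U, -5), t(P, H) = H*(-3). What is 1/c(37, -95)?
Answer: 1/555 ≈ 0.0018018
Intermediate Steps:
t(P, H) = -3*H
c(U, h) = 15*U (c(U, h) = U*(-3*(-5)) = U*15 = 15*U)
1/c(37, -95) = 1/(15*37) = 1/555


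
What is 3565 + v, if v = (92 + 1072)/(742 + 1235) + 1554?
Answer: 3373809/659 ≈ 5119.6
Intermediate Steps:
v = 1024474/659 (v = 1164/1977 + 1554 = 1164*(1/1977) + 1554 = 388/659 + 1554 = 1024474/659 ≈ 1554.6)
3565 + v = 3565 + 1024474/659 = 3373809/659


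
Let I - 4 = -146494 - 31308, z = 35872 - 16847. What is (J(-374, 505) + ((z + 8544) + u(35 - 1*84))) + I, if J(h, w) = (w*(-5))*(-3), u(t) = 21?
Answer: -142633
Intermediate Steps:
z = 19025
J(h, w) = 15*w (J(h, w) = -5*w*(-3) = 15*w)
I = -177798 (I = 4 + (-146494 - 31308) = 4 - 177802 = -177798)
(J(-374, 505) + ((z + 8544) + u(35 - 1*84))) + I = (15*505 + ((19025 + 8544) + 21)) - 177798 = (7575 + (27569 + 21)) - 177798 = (7575 + 27590) - 177798 = 35165 - 177798 = -142633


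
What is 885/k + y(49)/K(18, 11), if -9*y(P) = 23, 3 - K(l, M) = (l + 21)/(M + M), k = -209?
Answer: -320809/50787 ≈ -6.3168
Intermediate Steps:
K(l, M) = 3 - (21 + l)/(2*M) (K(l, M) = 3 - (l + 21)/(M + M) = 3 - (21 + l)/(2*M))
y(P) = -23/9 (y(P) = -⅑*23 = -23/9)
885/k + y(49)/K(18, 11) = 885/(-209) - 23*22/(-21 - 1*18 + 6*11)/9 = 885*(-1/209) - 23*22/(-21 - 18 + 66)/9 = -885/209 - 23/(9*((½)*(1/11)*27)) = -885/209 - 23/(9*27/22) = -885/209 - 23/9*22/27 = -885/209 - 506/243 = -320809/50787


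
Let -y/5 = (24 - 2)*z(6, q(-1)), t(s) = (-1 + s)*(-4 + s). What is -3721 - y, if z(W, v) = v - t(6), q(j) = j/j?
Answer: -4711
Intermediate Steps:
q(j) = 1
z(W, v) = -10 + v (z(W, v) = v - (4 + 6² - 5*6) = v - (4 + 36 - 30) = v - 1*10 = v - 10 = -10 + v)
y = 990 (y = -5*(24 - 2)*(-10 + 1) = -110*(-9) = -5*(-198) = 990)
-3721 - y = -3721 - 1*990 = -3721 - 990 = -4711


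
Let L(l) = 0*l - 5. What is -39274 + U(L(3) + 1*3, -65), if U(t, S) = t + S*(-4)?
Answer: -39016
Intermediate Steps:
L(l) = -5 (L(l) = 0 - 5 = -5)
U(t, S) = t - 4*S
-39274 + U(L(3) + 1*3, -65) = -39274 + ((-5 + 1*3) - 4*(-65)) = -39274 + ((-5 + 3) + 260) = -39274 + (-2 + 260) = -39274 + 258 = -39016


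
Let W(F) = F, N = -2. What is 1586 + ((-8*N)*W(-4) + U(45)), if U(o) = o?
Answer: 1567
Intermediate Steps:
1586 + ((-8*N)*W(-4) + U(45)) = 1586 + (-8*(-2)*(-4) + 45) = 1586 + (16*(-4) + 45) = 1586 + (-64 + 45) = 1586 - 19 = 1567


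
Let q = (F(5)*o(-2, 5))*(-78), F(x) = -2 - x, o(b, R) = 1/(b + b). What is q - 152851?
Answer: -305975/2 ≈ -1.5299e+5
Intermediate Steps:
o(b, R) = 1/(2*b)
q = -273/2 (q = ((-2 - 1*5)*((1/2)/(-2)))*(-78) = ((-2 - 5)*((1/2)*(-1/2)))*(-78) = -7*(-1/4)*(-78) = (7/4)*(-78) = -273/2 ≈ -136.50)
q - 152851 = -273/2 - 152851 = -305975/2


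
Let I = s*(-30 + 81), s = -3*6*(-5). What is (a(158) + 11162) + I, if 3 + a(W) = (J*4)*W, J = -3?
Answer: 13853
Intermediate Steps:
a(W) = -3 - 12*W (a(W) = -3 + (-3*4)*W = -3 - 12*W)
s = 90 (s = -18*(-5) = 90)
I = 4590 (I = 90*(-30 + 81) = 90*51 = 4590)
(a(158) + 11162) + I = ((-3 - 12*158) + 11162) + 4590 = ((-3 - 1896) + 11162) + 4590 = (-1899 + 11162) + 4590 = 9263 + 4590 = 13853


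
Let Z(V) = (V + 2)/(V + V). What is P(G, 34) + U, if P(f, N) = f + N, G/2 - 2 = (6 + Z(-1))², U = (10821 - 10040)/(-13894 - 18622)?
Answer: 291095/2956 ≈ 98.476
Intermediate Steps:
U = -71/2956 (U = 781/(-32516) = 781*(-1/32516) = -71/2956 ≈ -0.024019)
Z(V) = (2 + V)/(2*V) (Z(V) = (2 + V)/((2*V)) = (2 + V)*(1/(2*V)) = (2 + V)/(2*V))
G = 129/2 (G = 4 + 2*(6 + (½)*(2 - 1)/(-1))² = 4 + 2*(6 + (½)*(-1)*1)² = 4 + 2*(6 - ½)² = 4 + 2*(11/2)² = 4 + 2*(121/4) = 4 + 121/2 = 129/2 ≈ 64.500)
P(f, N) = N + f
P(G, 34) + U = (34 + 129/2) - 71/2956 = 197/2 - 71/2956 = 291095/2956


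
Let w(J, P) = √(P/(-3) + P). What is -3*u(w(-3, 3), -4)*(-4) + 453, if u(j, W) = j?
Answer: 453 + 12*√2 ≈ 469.97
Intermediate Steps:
w(J, P) = √6*√P/3 (w(J, P) = √(-P/3 + P) = √(2*P/3) = √6*√P/3)
-3*u(w(-3, 3), -4)*(-4) + 453 = -√6*√3*(-4) + 453 = -3*√2*(-4) + 453 = 12*√2 + 453 = 453 + 12*√2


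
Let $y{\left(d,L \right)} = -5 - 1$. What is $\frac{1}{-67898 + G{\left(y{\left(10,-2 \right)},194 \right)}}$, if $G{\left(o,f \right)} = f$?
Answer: $- \frac{1}{67704} \approx -1.477 \cdot 10^{-5}$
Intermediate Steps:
$y{\left(d,L \right)} = -6$
$\frac{1}{-67898 + G{\left(y{\left(10,-2 \right)},194 \right)}} = \frac{1}{-67898 + 194} = \frac{1}{-67704} = - \frac{1}{67704}$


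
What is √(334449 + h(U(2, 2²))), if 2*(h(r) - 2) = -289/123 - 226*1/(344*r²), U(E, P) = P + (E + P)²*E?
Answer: √864619994570618490/1607856 ≈ 578.32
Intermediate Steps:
U(E, P) = P + E*(E + P)²
h(r) = 203/246 - 113/(344*r²) (h(r) = 2 + (-289/123 - 226*1/(344*r²))/2 = 2 + (-289*1/123 - 113/(172*r²))/2 = 2 + (-289/123 - 113/(172*r²))/2 = 2 + (-289/246 - 113/(344*r²)) = 203/246 - 113/(344*r²))
√(334449 + h(U(2, 2²))) = √(334449 + (203/246 - 113/(344*(2² + 2*(2 + 2²)²)²))) = √(334449 + (203/246 - 113/(344*(4 + 2*(2 + 4)²)²))) = √(334449 + (203/246 - 113/(344*(4 + 2*6²)²))) = √(334449 + (203/246 - 113/(344*(4 + 2*36)²))) = √(334449 + (203/246 - 113/(344*(4 + 72)²))) = √(334449 + (203/246 - 113/344/76²)) = √(334449 + (203/246 - 113/344*1/5776)) = √(334449 + (203/246 - 113/1986944)) = √(334449 + 201660917/244394112) = √(81737568025205/244394112) = √864619994570618490/1607856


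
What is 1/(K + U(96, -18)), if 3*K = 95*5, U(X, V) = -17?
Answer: 3/424 ≈ 0.0070755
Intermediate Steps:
K = 475/3 (K = (95*5)/3 = (⅓)*475 = 475/3 ≈ 158.33)
1/(K + U(96, -18)) = 1/(475/3 - 17) = 1/(424/3) = 3/424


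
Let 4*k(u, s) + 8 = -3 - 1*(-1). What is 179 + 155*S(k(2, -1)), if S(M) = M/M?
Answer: 334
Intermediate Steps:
k(u, s) = -5/2 (k(u, s) = -2 + (-3 - 1*(-1))/4 = -2 + (-3 + 1)/4 = -2 + (¼)*(-2) = -2 - ½ = -5/2)
S(M) = 1
179 + 155*S(k(2, -1)) = 179 + 155*1 = 179 + 155 = 334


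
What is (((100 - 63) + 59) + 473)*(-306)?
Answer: -174114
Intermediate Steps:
(((100 - 63) + 59) + 473)*(-306) = ((37 + 59) + 473)*(-306) = (96 + 473)*(-306) = 569*(-306) = -174114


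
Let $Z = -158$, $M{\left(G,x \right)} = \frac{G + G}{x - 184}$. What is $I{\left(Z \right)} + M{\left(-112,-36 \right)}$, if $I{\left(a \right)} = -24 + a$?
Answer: $- \frac{9954}{55} \approx -180.98$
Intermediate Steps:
$M{\left(G,x \right)} = \frac{2 G}{-184 + x}$
$I{\left(Z \right)} + M{\left(-112,-36 \right)} = \left(-24 - 158\right) + 2 \left(-112\right) \frac{1}{-184 - 36} = -182 + 2 \left(-112\right) \frac{1}{-220} = -182 + 2 \left(-112\right) \left(- \frac{1}{220}\right) = -182 + \frac{56}{55} = - \frac{9954}{55}$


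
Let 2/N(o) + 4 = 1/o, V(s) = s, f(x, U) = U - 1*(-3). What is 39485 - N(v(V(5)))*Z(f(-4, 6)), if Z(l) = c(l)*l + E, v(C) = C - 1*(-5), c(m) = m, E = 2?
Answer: 1541575/39 ≈ 39528.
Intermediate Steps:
f(x, U) = 3 + U (f(x, U) = U + 3 = 3 + U)
v(C) = 5 + C (v(C) = C + 5 = 5 + C)
Z(l) = 2 + l² (Z(l) = l*l + 2 = l² + 2 = 2 + l²)
N(o) = 2/(-4 + 1/o)
39485 - N(v(V(5)))*Z(f(-4, 6)) = 39485 - (-2*(5 + 5)/(-1 + 4*(5 + 5)))*(2 + (3 + 6)²) = 39485 - (-2*10/(-1 + 4*10))*(2 + 9²) = 39485 - (-2*10/(-1 + 40))*(2 + 81) = 39485 - (-2*10/39)*83 = 39485 - (-2*10*1/39)*83 = 39485 - (-20)*83/39 = 39485 - 1*(-1660/39) = 39485 + 1660/39 = 1541575/39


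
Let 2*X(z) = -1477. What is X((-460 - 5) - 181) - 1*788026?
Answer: -1577529/2 ≈ -7.8876e+5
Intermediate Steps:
X(z) = -1477/2 (X(z) = (1/2)*(-1477) = -1477/2)
X((-460 - 5) - 181) - 1*788026 = -1477/2 - 1*788026 = -1477/2 - 788026 = -1577529/2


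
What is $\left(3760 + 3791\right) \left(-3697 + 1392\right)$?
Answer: $-17405055$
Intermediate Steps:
$\left(3760 + 3791\right) \left(-3697 + 1392\right) = 7551 \left(-2305\right) = -17405055$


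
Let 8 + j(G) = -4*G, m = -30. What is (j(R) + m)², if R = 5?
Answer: 3364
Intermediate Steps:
j(G) = -8 - 4*G
(j(R) + m)² = ((-8 - 4*5) - 30)² = ((-8 - 20) - 30)² = (-28 - 30)² = (-58)² = 3364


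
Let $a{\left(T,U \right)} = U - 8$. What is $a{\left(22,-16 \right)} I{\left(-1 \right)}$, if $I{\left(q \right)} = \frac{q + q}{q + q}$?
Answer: $-24$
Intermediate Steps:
$a{\left(T,U \right)} = -8 + U$
$I{\left(q \right)} = 1$ ($I{\left(q \right)} = \frac{2 q}{2 q} = 2 q \frac{1}{2 q} = 1$)
$a{\left(22,-16 \right)} I{\left(-1 \right)} = \left(-8 - 16\right) 1 = \left(-24\right) 1 = -24$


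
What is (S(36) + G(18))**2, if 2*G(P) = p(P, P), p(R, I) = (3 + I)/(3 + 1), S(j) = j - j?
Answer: 441/64 ≈ 6.8906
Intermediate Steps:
S(j) = 0
p(R, I) = 3/4 + I/4 (p(R, I) = (3 + I)/4 = (3 + I)*(1/4) = 3/4 + I/4)
G(P) = 3/8 + P/8 (G(P) = (3/4 + P/4)/2 = 3/8 + P/8)
(S(36) + G(18))**2 = (0 + (3/8 + (1/8)*18))**2 = (0 + (3/8 + 9/4))**2 = (0 + 21/8)**2 = (21/8)**2 = 441/64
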